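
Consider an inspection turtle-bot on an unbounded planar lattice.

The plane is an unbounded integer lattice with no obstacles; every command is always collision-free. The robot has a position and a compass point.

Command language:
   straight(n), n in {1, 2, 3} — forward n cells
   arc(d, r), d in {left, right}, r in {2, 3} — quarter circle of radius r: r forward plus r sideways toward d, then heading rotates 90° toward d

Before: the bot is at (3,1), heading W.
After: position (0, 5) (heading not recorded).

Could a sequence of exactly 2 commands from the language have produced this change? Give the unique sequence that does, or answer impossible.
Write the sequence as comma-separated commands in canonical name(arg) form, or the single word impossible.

key: order matters: swapping arc(right, 3) and straight(1) lands elsewhere
t0: at (3,1), heading W
t=1 arc(right, 3) ⇒ at (0,4), heading N
t=2 straight(1) ⇒ at (0,5), heading N
no other 2-command option fits: unique.

arc(right, 3), straight(1)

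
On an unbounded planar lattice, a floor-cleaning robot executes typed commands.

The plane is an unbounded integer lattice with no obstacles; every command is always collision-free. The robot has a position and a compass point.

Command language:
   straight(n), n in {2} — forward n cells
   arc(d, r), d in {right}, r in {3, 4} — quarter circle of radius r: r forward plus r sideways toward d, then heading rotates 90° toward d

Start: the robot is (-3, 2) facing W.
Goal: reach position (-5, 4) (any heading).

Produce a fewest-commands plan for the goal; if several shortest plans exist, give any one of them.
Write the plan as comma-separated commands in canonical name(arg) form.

begin: (-3, 2) facing W
1. arc(right, 4) → (-7, 6) facing N
2. arc(right, 4) → (-3, 10) facing E
3. arc(right, 3) → (0, 7) facing S
4. arc(right, 3) → (-3, 4) facing W
5. straight(2) → (-5, 4) facing W
nothing shorter than 5 reaches the goal.

arc(right, 4), arc(right, 4), arc(right, 3), arc(right, 3), straight(2)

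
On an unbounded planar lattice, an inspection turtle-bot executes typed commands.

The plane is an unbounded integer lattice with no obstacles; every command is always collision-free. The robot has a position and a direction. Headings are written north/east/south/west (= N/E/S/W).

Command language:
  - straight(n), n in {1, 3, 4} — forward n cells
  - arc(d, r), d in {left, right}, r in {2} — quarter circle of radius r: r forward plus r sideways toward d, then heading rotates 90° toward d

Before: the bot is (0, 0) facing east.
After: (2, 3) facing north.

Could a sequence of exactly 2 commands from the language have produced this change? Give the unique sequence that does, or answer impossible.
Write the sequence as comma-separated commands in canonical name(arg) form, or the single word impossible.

key: order matters: swapping arc(left, 2) and straight(1) lands elsewhere
from: (0, 0) facing east
step 1 (arc(left, 2)): (2, 2) facing north
step 2 (straight(1)): (2, 3) facing north
uniquely the one of 25 2-step routes that fits.

arc(left, 2), straight(1)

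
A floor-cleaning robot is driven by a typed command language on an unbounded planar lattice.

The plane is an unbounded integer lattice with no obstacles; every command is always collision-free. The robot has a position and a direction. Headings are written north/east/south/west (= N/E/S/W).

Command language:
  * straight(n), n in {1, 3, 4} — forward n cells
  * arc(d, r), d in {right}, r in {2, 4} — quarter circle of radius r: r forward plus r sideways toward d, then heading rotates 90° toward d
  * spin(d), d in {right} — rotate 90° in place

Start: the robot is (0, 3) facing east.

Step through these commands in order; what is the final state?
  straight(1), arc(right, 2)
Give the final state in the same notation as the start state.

from: (0, 3) facing east
t=1 straight(1) ⇒ (1, 3) facing east
t=2 arc(right, 2) ⇒ (3, 1) facing south

(3, 1) facing south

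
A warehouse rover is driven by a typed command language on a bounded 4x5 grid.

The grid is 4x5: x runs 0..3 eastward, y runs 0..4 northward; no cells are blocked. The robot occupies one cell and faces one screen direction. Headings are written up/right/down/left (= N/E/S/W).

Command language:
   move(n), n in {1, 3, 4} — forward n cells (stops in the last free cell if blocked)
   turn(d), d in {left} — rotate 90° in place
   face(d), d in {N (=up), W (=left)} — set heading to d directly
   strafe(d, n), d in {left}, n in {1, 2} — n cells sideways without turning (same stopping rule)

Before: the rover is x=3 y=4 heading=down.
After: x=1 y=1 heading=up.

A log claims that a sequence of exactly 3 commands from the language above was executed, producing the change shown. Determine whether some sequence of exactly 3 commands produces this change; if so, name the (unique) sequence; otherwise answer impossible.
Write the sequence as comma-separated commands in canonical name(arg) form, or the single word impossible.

move(3), face(N), strafe(left, 2)

key: running strafe(left, 2) before move(3) would end elsewhere — order is forced
start: x=3 y=4 heading=down
1. move(3) → x=3 y=1 heading=down
2. face(N) → x=3 y=1 heading=up
3. strafe(left, 2) → x=1 y=1 heading=up
uniquely the one of 512 3-step routes that fits.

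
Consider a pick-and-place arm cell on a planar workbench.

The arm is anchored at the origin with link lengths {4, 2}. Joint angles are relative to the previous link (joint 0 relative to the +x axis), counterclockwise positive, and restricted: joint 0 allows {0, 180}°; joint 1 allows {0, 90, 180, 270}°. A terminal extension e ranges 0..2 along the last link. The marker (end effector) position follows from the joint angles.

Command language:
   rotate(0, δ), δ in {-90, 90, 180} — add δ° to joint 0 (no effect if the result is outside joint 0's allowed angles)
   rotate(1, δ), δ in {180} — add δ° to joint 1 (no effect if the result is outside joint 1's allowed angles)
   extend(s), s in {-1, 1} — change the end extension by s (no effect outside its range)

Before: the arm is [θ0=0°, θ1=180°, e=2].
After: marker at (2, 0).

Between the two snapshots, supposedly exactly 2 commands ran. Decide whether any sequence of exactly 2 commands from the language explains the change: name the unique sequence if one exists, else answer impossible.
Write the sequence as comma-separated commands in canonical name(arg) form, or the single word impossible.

initial: [θ0=0°, θ1=180°, e=2]
[1] after extend(-1): [θ0=0°, θ1=180°, e=1]
[2] after extend(-1): [θ0=0°, θ1=180°, e=0]
all 36 alternatives checked — unique.

extend(-1), extend(-1)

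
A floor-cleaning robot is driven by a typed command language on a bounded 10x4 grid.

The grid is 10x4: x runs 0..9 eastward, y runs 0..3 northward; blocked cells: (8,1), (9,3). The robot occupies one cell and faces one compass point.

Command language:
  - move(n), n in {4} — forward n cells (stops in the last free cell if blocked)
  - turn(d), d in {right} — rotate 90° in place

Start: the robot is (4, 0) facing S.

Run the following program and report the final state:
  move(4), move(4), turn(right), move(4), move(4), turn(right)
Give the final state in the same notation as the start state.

(0, 0) facing N

t0: (4, 0) facing S
[1] after move(4): (4, 0) facing S
[2] after move(4): (4, 0) facing S
[3] after turn(right): (4, 0) facing W
[4] after move(4): (0, 0) facing W
[5] after move(4): (0, 0) facing W
[6] after turn(right): (0, 0) facing N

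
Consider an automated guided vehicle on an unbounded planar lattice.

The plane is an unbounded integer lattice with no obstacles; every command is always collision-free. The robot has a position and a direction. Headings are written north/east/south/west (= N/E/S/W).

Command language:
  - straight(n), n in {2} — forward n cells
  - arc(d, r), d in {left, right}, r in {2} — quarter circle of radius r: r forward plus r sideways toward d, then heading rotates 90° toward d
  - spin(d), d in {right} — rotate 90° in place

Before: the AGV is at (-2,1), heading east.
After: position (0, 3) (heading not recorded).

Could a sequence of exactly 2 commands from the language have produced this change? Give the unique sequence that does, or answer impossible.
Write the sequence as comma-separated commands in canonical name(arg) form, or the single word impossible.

arc(left, 2), spin(right)

key: order matters: swapping arc(left, 2) and spin(right) lands elsewhere
t0: at (-2,1), heading east
1. arc(left, 2) → at (0,3), heading north
2. spin(right) → at (0,3), heading east
no other 2-command option fits: unique.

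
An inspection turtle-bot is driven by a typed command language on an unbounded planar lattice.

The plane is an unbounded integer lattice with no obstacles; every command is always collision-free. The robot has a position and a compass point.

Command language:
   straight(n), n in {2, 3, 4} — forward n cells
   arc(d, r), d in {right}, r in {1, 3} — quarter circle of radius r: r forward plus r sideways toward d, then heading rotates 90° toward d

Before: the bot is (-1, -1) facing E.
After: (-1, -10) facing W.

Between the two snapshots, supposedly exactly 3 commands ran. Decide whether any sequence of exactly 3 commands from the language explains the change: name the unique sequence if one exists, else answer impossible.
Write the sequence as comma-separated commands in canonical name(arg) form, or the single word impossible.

key: cell and facing (now W) both changed — the 3 commands mix motion and turning
from: (-1, -1) facing E
t=1 arc(right, 3) ⇒ (2, -4) facing S
t=2 straight(3) ⇒ (2, -7) facing S
t=3 arc(right, 3) ⇒ (-1, -10) facing W
no rival 3-sequence matches.

arc(right, 3), straight(3), arc(right, 3)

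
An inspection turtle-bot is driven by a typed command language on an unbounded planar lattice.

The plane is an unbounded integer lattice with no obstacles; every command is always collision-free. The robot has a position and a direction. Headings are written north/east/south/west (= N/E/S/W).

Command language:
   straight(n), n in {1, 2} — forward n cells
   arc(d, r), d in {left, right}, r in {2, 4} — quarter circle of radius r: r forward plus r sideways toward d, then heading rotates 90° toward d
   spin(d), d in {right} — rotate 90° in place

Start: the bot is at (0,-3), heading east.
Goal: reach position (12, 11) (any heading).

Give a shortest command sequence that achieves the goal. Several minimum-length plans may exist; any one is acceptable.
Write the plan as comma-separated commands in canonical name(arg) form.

arc(left, 4), arc(right, 4), arc(left, 4), straight(2)

from: at (0,-3), heading east
[1] after arc(left, 4): at (4,1), heading north
[2] after arc(right, 4): at (8,5), heading east
[3] after arc(left, 4): at (12,9), heading north
[4] after straight(2): at (12,11), heading north
shorter routes all fall short; 4 is best.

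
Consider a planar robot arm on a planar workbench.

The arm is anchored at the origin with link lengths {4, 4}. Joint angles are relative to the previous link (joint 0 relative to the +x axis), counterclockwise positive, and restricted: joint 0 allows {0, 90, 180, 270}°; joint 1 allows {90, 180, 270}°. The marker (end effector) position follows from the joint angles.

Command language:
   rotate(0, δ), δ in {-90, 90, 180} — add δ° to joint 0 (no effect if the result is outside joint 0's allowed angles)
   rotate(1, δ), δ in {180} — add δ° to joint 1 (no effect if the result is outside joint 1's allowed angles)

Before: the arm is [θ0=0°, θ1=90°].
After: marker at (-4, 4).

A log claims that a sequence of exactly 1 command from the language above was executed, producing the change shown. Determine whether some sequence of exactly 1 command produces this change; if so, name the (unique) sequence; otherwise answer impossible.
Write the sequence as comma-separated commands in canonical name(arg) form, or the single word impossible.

rotate(0, 90)

begin: [θ0=0°, θ1=90°]
t=1 rotate(0, 90) ⇒ [θ0=90°, θ1=90°]
no other 1-command option fits: unique.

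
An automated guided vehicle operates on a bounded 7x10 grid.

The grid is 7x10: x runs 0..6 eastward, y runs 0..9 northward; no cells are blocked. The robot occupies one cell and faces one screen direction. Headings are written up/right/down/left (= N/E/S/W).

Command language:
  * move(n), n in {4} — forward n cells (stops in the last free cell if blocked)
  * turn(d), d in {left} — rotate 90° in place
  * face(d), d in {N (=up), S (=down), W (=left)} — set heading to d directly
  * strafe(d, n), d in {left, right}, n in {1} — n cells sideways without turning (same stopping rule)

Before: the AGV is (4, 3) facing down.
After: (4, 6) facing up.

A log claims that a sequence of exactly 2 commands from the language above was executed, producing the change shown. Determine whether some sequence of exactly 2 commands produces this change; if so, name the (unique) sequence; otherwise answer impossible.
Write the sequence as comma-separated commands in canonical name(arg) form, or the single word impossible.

impossible

all 49 sequences checked — none match.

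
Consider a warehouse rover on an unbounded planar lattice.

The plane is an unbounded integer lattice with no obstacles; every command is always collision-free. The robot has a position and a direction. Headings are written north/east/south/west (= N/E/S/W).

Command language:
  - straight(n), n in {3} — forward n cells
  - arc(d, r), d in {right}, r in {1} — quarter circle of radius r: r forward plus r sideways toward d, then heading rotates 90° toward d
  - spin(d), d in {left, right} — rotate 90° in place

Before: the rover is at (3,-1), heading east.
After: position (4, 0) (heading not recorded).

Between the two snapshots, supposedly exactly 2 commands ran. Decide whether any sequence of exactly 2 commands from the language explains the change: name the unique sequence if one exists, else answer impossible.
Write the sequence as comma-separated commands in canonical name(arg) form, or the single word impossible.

key: running arc(right, 1) before spin(left) would end elsewhere — order is forced
initial: at (3,-1), heading east
t=1 spin(left) ⇒ at (3,-1), heading north
t=2 arc(right, 1) ⇒ at (4,0), heading east
no other 2-command option fits: unique.

spin(left), arc(right, 1)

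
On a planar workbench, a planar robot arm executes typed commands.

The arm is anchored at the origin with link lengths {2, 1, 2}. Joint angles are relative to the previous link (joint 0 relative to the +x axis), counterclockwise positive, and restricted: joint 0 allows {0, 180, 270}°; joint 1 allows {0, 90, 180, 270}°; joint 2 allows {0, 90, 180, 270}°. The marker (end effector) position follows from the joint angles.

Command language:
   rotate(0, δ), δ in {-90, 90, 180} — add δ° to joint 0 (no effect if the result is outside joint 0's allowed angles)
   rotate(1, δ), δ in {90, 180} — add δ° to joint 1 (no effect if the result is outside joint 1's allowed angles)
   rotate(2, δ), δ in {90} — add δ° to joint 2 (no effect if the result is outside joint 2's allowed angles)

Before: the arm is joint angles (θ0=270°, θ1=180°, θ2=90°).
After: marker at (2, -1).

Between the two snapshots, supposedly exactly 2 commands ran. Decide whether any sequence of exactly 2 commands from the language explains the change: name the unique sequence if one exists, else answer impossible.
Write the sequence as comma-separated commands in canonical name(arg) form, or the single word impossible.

rotate(2, 90), rotate(2, 90)

initial: joint angles (θ0=270°, θ1=180°, θ2=90°)
t=1 rotate(2, 90) ⇒ joint angles (θ0=270°, θ1=180°, θ2=180°)
t=2 rotate(2, 90) ⇒ joint angles (θ0=270°, θ1=180°, θ2=270°)
all 36 alternatives checked — unique.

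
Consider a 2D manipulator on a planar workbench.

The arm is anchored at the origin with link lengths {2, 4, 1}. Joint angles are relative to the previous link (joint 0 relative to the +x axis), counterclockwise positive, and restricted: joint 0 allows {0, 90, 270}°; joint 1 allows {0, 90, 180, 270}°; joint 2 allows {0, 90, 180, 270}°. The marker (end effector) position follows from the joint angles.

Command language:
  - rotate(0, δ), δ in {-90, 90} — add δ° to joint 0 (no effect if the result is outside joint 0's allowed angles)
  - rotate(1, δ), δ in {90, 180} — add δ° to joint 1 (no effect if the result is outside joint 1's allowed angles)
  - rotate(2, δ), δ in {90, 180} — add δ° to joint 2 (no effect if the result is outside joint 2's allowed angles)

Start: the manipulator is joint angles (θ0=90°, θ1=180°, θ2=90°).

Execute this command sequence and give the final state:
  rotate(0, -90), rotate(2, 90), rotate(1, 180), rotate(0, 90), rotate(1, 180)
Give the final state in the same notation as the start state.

joint angles (θ0=90°, θ1=180°, θ2=180°)

initial: joint angles (θ0=90°, θ1=180°, θ2=90°)
1. rotate(0, -90) → joint angles (θ0=0°, θ1=180°, θ2=90°)
2. rotate(2, 90) → joint angles (θ0=0°, θ1=180°, θ2=180°)
3. rotate(1, 180) → joint angles (θ0=0°, θ1=0°, θ2=180°)
4. rotate(0, 90) → joint angles (θ0=90°, θ1=0°, θ2=180°)
5. rotate(1, 180) → joint angles (θ0=90°, θ1=180°, θ2=180°)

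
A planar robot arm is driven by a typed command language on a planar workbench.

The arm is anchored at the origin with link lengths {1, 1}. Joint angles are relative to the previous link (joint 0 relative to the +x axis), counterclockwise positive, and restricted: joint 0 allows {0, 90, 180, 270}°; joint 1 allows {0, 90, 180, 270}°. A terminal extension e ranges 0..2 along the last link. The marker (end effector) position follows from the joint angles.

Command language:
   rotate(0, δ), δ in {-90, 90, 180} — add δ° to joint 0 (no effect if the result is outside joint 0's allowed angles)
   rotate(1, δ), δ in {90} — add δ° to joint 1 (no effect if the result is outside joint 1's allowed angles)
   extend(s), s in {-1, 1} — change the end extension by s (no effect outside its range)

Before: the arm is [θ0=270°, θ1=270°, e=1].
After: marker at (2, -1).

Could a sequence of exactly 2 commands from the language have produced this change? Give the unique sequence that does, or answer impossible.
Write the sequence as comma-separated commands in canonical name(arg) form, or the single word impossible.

t0: [θ0=270°, θ1=270°, e=1]
t=1 rotate(1, 90) ⇒ [θ0=270°, θ1=0°, e=1]
t=2 rotate(1, 90) ⇒ [θ0=270°, θ1=90°, e=1]
no rival 2-sequence matches.

rotate(1, 90), rotate(1, 90)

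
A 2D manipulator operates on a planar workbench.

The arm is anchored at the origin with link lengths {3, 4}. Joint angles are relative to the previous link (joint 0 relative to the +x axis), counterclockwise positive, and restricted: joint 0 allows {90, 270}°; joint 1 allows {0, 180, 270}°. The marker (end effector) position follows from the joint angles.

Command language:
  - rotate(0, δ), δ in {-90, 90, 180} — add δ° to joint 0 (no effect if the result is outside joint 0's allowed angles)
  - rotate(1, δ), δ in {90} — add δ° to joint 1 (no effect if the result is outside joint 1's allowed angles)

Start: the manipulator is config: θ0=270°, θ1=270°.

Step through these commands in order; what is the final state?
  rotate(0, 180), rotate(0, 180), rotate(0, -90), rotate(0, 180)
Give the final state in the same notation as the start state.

config: θ0=90°, θ1=270°

begin: config: θ0=270°, θ1=270°
1. rotate(0, 180) → config: θ0=90°, θ1=270°
2. rotate(0, 180) → config: θ0=270°, θ1=270°
3. rotate(0, -90) → config: θ0=270°, θ1=270°
4. rotate(0, 180) → config: θ0=90°, θ1=270°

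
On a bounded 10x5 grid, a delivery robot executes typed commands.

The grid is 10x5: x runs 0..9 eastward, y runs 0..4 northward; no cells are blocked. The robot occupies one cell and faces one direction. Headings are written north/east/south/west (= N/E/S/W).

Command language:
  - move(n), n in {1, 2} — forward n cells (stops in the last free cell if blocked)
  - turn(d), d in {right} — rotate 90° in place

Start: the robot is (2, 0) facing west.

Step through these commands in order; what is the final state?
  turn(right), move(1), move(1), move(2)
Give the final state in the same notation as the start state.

start: (2, 0) facing west
step 1 (turn(right)): (2, 0) facing north
step 2 (move(1)): (2, 1) facing north
step 3 (move(1)): (2, 2) facing north
step 4 (move(2)): (2, 4) facing north

(2, 4) facing north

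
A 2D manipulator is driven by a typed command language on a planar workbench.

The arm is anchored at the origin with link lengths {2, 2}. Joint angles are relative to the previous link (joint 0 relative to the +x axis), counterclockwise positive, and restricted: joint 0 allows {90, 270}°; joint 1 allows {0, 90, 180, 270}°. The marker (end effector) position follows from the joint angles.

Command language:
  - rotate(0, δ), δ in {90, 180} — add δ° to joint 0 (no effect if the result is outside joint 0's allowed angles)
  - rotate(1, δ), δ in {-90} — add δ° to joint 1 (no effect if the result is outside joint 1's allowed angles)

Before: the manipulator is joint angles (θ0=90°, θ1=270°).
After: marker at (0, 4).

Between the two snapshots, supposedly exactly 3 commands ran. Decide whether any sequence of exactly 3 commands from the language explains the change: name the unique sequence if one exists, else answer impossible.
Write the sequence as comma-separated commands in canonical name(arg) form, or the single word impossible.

initial: joint angles (θ0=90°, θ1=270°)
1. rotate(1, -90) → joint angles (θ0=90°, θ1=180°)
2. rotate(1, -90) → joint angles (θ0=90°, θ1=90°)
3. rotate(1, -90) → joint angles (θ0=90°, θ1=0°)
no other 3-command option fits: unique.

rotate(1, -90), rotate(1, -90), rotate(1, -90)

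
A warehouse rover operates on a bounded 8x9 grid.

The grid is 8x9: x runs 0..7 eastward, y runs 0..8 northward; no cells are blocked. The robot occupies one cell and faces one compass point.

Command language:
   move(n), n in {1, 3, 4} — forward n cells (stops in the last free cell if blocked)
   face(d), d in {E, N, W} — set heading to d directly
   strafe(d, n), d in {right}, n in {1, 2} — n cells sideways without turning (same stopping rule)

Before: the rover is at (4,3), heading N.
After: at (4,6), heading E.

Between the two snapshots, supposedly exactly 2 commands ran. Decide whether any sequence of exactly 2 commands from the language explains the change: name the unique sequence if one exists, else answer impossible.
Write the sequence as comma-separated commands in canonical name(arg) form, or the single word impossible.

move(3), face(E)

key: position moved to (4,6) AND the heading swung to E — translation plus rotation needed
begin: at (4,3), heading N
step 1 (move(3)): at (4,6), heading N
step 2 (face(E)): at (4,6), heading E
no other 2-command option fits: unique.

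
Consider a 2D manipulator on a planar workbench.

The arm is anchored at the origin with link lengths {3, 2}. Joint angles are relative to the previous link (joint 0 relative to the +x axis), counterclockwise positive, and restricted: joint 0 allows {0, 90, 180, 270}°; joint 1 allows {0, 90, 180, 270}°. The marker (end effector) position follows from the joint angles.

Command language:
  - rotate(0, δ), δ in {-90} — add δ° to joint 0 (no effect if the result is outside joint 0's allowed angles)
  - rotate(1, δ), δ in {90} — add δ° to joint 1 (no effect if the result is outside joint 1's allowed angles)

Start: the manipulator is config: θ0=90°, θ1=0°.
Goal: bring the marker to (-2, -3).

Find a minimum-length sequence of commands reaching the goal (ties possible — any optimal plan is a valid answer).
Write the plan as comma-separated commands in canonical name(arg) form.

rotate(0, -90), rotate(0, -90), rotate(1, 90), rotate(1, 90), rotate(1, 90)

t0: config: θ0=90°, θ1=0°
1. rotate(0, -90) → config: θ0=0°, θ1=0°
2. rotate(0, -90) → config: θ0=270°, θ1=0°
3. rotate(1, 90) → config: θ0=270°, θ1=90°
4. rotate(1, 90) → config: θ0=270°, θ1=180°
5. rotate(1, 90) → config: θ0=270°, θ1=270°
no 4-step plan works, so 5 is optimal.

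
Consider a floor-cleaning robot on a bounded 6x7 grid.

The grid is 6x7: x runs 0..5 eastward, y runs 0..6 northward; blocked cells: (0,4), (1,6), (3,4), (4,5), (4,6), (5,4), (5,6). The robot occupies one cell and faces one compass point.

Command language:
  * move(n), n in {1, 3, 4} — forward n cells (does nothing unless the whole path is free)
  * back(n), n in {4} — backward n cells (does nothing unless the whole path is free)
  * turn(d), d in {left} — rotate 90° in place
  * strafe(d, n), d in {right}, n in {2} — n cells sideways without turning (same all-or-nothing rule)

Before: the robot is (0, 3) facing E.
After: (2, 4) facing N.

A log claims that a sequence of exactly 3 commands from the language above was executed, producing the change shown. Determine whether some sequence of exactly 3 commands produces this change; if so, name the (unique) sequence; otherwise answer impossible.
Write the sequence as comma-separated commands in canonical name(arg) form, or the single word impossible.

turn(left), strafe(right, 2), move(1)

key: running move(1) before turn(left) would end elsewhere — order is forced
initial: (0, 3) facing E
t=1 turn(left) ⇒ (0, 3) facing N
t=2 strafe(right, 2) ⇒ (2, 3) facing N
t=3 move(1) ⇒ (2, 4) facing N
no other 3-command option fits: unique.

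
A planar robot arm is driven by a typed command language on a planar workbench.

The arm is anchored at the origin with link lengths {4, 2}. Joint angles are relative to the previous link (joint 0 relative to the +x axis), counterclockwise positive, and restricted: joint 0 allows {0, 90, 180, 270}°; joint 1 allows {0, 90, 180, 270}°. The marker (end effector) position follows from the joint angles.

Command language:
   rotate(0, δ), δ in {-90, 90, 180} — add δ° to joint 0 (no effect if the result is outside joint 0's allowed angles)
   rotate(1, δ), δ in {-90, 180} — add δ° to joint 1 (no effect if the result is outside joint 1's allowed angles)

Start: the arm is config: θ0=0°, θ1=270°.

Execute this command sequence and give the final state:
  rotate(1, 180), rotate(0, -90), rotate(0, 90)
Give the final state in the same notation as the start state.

config: θ0=0°, θ1=90°

from: config: θ0=0°, θ1=270°
[1] after rotate(1, 180): config: θ0=0°, θ1=90°
[2] after rotate(0, -90): config: θ0=270°, θ1=90°
[3] after rotate(0, 90): config: θ0=0°, θ1=90°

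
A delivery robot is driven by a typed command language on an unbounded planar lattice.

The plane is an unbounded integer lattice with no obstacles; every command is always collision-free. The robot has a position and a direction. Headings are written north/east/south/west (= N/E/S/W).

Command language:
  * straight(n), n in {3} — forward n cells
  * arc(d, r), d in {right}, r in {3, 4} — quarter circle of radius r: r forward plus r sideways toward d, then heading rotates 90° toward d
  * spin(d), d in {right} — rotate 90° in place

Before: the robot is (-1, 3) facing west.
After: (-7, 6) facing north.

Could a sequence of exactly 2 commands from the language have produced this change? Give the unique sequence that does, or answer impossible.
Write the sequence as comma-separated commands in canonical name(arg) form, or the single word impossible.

straight(3), arc(right, 3)

key: cell and facing (now N) both changed — the 2 commands mix motion and turning
start: (-1, 3) facing west
[1] after straight(3): (-4, 3) facing west
[2] after arc(right, 3): (-7, 6) facing north
all 16 alternatives checked — unique.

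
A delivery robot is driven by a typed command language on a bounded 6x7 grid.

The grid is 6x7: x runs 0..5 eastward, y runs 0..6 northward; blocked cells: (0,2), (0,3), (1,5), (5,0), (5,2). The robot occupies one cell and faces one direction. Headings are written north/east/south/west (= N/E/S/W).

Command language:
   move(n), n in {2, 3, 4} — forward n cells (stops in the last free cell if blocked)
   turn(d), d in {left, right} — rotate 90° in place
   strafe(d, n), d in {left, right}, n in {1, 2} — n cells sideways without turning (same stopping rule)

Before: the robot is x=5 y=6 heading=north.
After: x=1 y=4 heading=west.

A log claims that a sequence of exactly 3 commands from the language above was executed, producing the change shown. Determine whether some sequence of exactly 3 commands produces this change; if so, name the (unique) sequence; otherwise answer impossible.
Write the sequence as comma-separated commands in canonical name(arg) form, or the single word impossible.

key: cell and facing (now W) both changed — the 3 commands mix motion and turning
begin: x=5 y=6 heading=north
step 1 (turn(left)): x=5 y=6 heading=west
step 2 (strafe(left, 2)): x=5 y=4 heading=west
step 3 (move(4)): x=1 y=4 heading=west
no other 3-command option fits: unique.

turn(left), strafe(left, 2), move(4)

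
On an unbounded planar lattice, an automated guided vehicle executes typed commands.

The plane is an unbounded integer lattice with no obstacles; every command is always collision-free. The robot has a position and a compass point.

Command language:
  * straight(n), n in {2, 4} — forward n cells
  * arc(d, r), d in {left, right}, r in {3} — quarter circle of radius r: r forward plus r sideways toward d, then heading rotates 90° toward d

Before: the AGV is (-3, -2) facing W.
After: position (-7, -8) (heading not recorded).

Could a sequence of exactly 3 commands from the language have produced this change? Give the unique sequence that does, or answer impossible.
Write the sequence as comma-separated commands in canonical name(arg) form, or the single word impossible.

key: running arc(left, 3) before straight(4) would end elsewhere — order is forced
t0: (-3, -2) facing W
t=1 straight(4) ⇒ (-7, -2) facing W
t=2 arc(left, 3) ⇒ (-10, -5) facing S
t=3 arc(left, 3) ⇒ (-7, -8) facing E
no other 3-command option fits: unique.

straight(4), arc(left, 3), arc(left, 3)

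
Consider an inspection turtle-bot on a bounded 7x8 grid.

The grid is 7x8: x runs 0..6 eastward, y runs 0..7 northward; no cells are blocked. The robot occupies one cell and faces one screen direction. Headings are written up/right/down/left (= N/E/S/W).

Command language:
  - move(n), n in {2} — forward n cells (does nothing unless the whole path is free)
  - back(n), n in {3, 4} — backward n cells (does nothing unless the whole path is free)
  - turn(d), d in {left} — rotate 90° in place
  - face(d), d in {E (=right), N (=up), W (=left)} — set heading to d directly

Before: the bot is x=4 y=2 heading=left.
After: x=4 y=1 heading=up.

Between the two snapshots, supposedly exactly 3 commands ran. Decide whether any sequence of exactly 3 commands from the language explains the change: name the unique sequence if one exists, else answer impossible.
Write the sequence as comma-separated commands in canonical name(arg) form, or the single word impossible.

face(N), move(2), back(3)

key: cell and facing (now N) both changed — the 3 commands mix motion and turning
t0: x=4 y=2 heading=left
step 1 (face(N)): x=4 y=2 heading=up
step 2 (move(2)): x=4 y=4 heading=up
step 3 (back(3)): x=4 y=1 heading=up
uniquely the one of 343 3-step routes that fits.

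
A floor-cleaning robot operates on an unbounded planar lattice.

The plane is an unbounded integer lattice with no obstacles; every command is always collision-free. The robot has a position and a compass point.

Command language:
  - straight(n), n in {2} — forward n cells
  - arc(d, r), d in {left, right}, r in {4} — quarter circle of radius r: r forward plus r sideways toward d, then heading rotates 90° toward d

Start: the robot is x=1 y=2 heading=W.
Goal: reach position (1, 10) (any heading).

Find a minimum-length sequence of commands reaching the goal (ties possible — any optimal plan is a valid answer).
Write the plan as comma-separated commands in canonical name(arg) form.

initial: x=1 y=2 heading=W
step 1 (arc(right, 4)): x=-3 y=6 heading=N
step 2 (arc(right, 4)): x=1 y=10 heading=E
nothing shorter than 2 reaches the goal.

arc(right, 4), arc(right, 4)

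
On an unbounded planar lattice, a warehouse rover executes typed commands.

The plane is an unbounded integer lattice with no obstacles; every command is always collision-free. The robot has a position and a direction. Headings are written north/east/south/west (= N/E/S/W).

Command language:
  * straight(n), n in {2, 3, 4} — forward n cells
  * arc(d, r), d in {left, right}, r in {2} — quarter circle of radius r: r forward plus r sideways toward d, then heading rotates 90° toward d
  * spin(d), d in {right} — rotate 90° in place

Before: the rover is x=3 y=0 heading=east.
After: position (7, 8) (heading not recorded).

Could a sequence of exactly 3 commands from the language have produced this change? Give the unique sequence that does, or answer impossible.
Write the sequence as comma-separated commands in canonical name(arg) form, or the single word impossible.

key: running arc(right, 2) before arc(left, 2) would end elsewhere — order is forced
start: x=3 y=0 heading=east
step 1 (arc(left, 2)): x=5 y=2 heading=north
step 2 (straight(4)): x=5 y=6 heading=north
step 3 (arc(right, 2)): x=7 y=8 heading=east
all 216 alternatives checked — unique.

arc(left, 2), straight(4), arc(right, 2)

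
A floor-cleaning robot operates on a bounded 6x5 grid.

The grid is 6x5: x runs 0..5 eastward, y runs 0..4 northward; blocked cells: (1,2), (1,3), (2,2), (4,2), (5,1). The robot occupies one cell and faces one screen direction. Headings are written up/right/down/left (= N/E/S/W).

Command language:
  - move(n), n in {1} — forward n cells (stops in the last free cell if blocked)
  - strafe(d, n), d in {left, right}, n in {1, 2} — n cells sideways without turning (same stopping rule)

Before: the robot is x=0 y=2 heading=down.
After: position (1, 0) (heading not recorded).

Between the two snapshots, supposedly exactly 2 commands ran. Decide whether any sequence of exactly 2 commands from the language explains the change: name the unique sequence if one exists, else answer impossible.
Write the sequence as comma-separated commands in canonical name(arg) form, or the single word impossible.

checked all 2-command options: none fits.

impossible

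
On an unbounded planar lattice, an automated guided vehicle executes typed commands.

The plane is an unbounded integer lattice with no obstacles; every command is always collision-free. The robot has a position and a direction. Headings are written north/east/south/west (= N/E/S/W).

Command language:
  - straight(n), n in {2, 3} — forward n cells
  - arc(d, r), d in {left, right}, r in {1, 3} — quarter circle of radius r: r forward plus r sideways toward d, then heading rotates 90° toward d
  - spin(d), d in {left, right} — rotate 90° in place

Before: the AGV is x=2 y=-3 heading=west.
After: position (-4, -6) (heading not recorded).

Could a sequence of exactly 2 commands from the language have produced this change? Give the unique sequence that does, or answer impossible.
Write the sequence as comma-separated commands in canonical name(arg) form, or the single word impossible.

key: running arc(left, 3) before straight(3) would end elsewhere — order is forced
begin: x=2 y=-3 heading=west
step 1 (straight(3)): x=-1 y=-3 heading=west
step 2 (arc(left, 3)): x=-4 y=-6 heading=south
no rival 2-sequence matches.

straight(3), arc(left, 3)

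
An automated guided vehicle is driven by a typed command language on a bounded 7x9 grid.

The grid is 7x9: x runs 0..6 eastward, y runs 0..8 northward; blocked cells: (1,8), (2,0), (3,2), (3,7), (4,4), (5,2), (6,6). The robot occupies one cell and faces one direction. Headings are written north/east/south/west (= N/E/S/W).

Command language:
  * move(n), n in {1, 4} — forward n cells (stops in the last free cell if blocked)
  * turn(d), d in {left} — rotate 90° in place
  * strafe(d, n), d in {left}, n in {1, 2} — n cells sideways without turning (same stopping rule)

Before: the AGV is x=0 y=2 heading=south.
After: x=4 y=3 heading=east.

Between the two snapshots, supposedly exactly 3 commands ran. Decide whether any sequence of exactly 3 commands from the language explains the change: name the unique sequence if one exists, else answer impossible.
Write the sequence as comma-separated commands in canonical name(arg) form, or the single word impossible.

turn(left), strafe(left, 1), move(4)

key: cell and facing (now E) both changed — the 3 commands mix motion and turning
start: x=0 y=2 heading=south
step 1 (turn(left)): x=0 y=2 heading=east
step 2 (strafe(left, 1)): x=0 y=3 heading=east
step 3 (move(4)): x=4 y=3 heading=east
uniquely the one of 125 3-step routes that fits.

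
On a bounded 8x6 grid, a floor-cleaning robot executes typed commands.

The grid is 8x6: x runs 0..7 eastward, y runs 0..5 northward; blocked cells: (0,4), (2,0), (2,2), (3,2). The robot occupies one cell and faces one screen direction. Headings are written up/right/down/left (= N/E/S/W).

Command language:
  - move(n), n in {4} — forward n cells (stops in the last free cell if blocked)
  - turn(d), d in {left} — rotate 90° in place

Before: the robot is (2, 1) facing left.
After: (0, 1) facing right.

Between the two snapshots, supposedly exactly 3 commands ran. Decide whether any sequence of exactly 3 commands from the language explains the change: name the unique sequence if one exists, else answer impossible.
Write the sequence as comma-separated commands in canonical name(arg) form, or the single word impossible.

key: position moved to (0,1) AND the heading swung to E — translation plus rotation needed
t0: (2, 1) facing left
[1] after move(4): (0, 1) facing left
[2] after turn(left): (0, 1) facing down
[3] after turn(left): (0, 1) facing right
uniquely the one of 8 3-step routes that fits.

move(4), turn(left), turn(left)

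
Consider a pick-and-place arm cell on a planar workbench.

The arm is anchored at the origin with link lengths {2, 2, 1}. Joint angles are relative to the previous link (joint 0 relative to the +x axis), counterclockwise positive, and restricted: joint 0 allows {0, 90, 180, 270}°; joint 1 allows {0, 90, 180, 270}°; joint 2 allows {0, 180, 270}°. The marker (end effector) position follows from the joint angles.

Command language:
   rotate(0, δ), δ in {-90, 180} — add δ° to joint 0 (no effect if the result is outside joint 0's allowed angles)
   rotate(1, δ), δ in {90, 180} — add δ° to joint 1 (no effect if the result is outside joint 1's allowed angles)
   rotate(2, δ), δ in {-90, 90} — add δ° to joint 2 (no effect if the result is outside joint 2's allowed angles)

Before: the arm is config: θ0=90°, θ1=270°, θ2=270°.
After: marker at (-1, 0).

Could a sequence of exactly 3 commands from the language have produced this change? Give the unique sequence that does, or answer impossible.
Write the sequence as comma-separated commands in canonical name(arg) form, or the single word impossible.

rotate(1, 90), rotate(1, 90), rotate(1, 90)

start: config: θ0=90°, θ1=270°, θ2=270°
1. rotate(1, 90) → config: θ0=90°, θ1=0°, θ2=270°
2. rotate(1, 90) → config: θ0=90°, θ1=90°, θ2=270°
3. rotate(1, 90) → config: θ0=90°, θ1=180°, θ2=270°
uniquely the one of 216 3-step routes that fits.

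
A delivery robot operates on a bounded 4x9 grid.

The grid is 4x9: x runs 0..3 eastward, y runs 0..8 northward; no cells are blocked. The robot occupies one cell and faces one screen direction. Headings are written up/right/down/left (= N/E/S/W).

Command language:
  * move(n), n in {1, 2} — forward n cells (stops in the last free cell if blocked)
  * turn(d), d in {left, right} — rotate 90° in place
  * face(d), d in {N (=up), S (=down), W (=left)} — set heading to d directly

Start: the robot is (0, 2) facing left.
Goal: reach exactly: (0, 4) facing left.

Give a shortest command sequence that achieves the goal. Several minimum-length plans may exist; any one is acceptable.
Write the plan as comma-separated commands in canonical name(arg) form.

turn(right), move(2), turn(left)

from: (0, 2) facing left
t=1 turn(right) ⇒ (0, 2) facing up
t=2 move(2) ⇒ (0, 4) facing up
t=3 turn(left) ⇒ (0, 4) facing left
no 2-step plan works, so 3 is optimal.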